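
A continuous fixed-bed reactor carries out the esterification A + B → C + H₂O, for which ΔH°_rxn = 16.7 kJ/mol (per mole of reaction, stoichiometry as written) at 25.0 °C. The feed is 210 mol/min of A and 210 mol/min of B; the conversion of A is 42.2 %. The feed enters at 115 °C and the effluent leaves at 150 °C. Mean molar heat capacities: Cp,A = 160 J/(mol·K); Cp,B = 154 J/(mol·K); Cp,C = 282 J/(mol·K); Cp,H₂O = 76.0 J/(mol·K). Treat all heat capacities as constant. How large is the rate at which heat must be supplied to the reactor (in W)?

Q_in = 71300 W

Extent of reaction ξ = 0.422 × 210 = 88.62 mol/min
Reaction term: ξ·ΔH°_rxn = 88.62 × 16.7 = 1480 kJ/min
Sensible, feed 115→25 °C: -5934.6 kJ/min
Outlet flows (mol/min): A 121.38, B 121.38, C 88.62, H₂O 88.62
Sensible, products 25→150 °C: 8729.9 kJ/min
Q = ΔH = 4275.3 kJ/min = 71.254 kW
Heat supplied = 71254 W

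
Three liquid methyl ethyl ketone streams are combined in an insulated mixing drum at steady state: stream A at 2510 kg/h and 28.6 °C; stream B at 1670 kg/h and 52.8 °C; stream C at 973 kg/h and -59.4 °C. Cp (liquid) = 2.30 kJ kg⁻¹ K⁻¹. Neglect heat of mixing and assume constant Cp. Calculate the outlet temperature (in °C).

T_out = 19.8 °C

Adiabatic, steady state ⇒ Σ ṁᵢCp,ᵢ(T_out − Tᵢ) = 0
T_out = Σ ṁᵢCp,ᵢTᵢ / Σ ṁᵢCp,ᵢ
      = 234980 / 11852 = 19.826 °C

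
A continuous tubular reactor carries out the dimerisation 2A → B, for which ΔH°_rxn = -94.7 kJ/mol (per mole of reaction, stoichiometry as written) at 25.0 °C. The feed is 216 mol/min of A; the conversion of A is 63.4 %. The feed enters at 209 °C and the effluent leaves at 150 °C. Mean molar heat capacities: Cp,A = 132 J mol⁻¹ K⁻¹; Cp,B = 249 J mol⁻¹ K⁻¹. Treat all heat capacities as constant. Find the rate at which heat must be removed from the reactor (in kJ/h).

Extent of reaction ξ = 0.634 × 216 / 2 = 68.472 mol/min
Reaction term: ξ·ΔH°_rxn = 68.472 × -94.7 = -6484.3 kJ/min
Sensible, feed 209→25 °C: -5246.2 kJ/min
Outlet flows (mol/min): A 79.056, B 68.472
Sensible, products 25→150 °C: 3435.6 kJ/min
Q = ΔH = -8294.9 kJ/min = -138.25 kW
Heat removed = 497690 kJ/h

Q_out = 498000 kJ/h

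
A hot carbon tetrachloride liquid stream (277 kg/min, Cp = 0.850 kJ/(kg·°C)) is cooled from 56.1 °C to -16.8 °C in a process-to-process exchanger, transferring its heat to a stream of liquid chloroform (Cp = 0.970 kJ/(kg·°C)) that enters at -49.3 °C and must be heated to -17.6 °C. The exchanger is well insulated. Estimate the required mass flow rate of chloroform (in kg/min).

ṁ_c = 558 kg/min

Heat released by hot stream: Q = 277 × 0.850 × (56.1 − -16.8) = 17164 kJ/min
Energy balance on cold side (adiabatic exchanger): Q = ṁ_c·Cp_c·(T_c,out − T_c,in)
ṁ_c = 17164 / [0.970 × (-17.6 − -49.3)] = 558.21 kg/min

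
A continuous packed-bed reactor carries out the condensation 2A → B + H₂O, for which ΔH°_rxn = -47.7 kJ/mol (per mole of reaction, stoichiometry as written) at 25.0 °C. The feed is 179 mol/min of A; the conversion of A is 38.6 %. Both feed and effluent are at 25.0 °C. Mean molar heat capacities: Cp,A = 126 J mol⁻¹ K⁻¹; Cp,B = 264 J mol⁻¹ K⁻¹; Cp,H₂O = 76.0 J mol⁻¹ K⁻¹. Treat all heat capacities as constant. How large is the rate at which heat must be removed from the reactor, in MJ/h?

Extent of reaction ξ = 0.386 × 179 / 2 = 34.547 mol/min
Reaction term: ξ·ΔH°_rxn = 34.547 × -47.7 = -1647.9 kJ/min
Q = ΔH = -1647.9 kJ/min = -27.465 kW
Heat removed = 98.874 MJ/h

Q_out = 98.9 MJ/h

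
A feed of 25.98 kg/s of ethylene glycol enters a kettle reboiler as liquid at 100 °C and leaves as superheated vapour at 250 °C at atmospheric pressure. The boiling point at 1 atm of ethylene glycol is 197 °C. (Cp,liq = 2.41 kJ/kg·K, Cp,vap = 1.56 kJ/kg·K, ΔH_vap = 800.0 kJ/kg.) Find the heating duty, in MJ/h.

liquid 100→197 °C: 233.77 kJ/kg
vaporisation at 197 °C: 800 kJ/kg
vapour 197→250 °C: 82.68 kJ/kg
Δh = 233.77 + 800 + 82.68 = 1116.5 kJ/kg
Q = ṁ·Δh = 25.98 kg/s × 1116.5 kJ/kg = 29005 kJ/s
|Q| = 29005 kW = 104420 MJ/h

Q = 104000 MJ/h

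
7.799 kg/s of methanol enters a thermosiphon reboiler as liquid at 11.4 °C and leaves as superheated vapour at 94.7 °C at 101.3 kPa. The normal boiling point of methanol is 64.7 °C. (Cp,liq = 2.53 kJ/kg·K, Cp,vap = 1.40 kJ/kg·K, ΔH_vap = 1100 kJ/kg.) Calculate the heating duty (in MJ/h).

liquid 11.4→64.7 °C: 134.85 kJ/kg
vaporisation at 64.7 °C: 1100 kJ/kg
vapour 64.7→94.7 °C: 42 kJ/kg
Δh = 134.85 + 1100 + 42 = 1276.8 kJ/kg
Q = ṁ·Δh = 7.799 kg/s × 1276.8 kJ/kg = 9958.1 kJ/s
|Q| = 9958.1 kW = 35849 MJ/h

Q = 35800 MJ/h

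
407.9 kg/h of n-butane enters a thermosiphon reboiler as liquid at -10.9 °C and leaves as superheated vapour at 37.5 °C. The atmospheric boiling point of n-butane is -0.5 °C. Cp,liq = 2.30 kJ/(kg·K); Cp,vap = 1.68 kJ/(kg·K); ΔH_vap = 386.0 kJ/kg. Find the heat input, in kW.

liquid -10.9→-0.5 °C: 23.92 kJ/kg
vaporisation at -0.5 °C: 386 kJ/kg
vapour -0.5→37.5 °C: 63.84 kJ/kg
Δh = 23.92 + 386 + 63.84 = 473.76 kJ/kg
Q = ṁ·Δh = 407.9 kg/h × 473.76 kJ/kg = 193250 kJ/h
|Q| = 53.68 kW

Q = 53.7 kW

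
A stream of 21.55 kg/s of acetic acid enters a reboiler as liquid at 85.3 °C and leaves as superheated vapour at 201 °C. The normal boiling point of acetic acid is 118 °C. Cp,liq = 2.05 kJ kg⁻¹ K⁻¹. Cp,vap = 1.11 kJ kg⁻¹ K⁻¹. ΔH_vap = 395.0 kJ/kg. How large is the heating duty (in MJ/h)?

liquid 85.3→118 °C: 67.035 kJ/kg
vaporisation at 118 °C: 395 kJ/kg
vapour 118→201 °C: 92.13 kJ/kg
Δh = 67.035 + 395 + 92.13 = 554.16 kJ/kg
Q = ṁ·Δh = 21.55 kg/s × 554.16 kJ/kg = 11942 kJ/s
|Q| = 11942 kW = 42992 MJ/h

Q = 43000 MJ/h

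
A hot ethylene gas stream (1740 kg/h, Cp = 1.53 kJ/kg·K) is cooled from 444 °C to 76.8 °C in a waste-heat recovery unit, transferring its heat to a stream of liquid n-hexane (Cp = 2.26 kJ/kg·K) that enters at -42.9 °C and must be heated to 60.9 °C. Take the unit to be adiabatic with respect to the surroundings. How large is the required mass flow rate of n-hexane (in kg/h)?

Heat released by hot stream: Q = 1740 × 1.53 × (444 − 76.8) = 977560 kJ/h
Energy balance on cold side (adiabatic exchanger): Q = ṁ_c·Cp_c·(T_c,out − T_c,in)
ṁ_c = 977560 / [2.26 × (60.9 − -42.9)] = 4167.1 kg/h

ṁ_c = 4170 kg/h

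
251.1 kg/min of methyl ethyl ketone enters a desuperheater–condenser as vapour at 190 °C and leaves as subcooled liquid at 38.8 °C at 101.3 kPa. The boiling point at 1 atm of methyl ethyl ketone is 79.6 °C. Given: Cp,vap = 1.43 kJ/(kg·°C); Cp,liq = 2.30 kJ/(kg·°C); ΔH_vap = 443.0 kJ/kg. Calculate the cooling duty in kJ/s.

Q_c = 2910 kJ/s

vapour 190→79.6 °C: -157.87 kJ/kg
condensation at 79.6 °C: -443 kJ/kg
liquid 79.6→38.8 °C: -93.84 kJ/kg
Δh = -157.87 + -443 + -93.84 = -694.71 kJ/kg
Q = ṁ·Δh = 251.1 kg/min × -694.71 kJ/kg = -174440 kJ/min
|Q| = 2907.4 kW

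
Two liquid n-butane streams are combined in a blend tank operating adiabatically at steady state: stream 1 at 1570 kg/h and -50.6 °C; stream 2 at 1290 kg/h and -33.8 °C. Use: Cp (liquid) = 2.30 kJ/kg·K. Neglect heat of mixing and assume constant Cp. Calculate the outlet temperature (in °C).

T_out = -43.0 °C

No heat crosses the boundary, so H_out = H_in.
T_out = Σ ṁᵢCp,ᵢTᵢ / Σ ṁᵢCp,ᵢ
      = -283000 / 6578 = -43.022 °C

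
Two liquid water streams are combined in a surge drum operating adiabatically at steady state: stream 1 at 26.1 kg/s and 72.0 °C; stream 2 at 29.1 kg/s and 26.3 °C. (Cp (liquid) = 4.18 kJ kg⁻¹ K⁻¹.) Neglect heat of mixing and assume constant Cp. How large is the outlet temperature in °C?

T_out = 47.9 °C

No heat crosses the boundary, so H_out = H_in.
T_out = Σ ṁᵢCp,ᵢTᵢ / Σ ṁᵢCp,ᵢ
      = 11054 / 230.74 = 47.908 °C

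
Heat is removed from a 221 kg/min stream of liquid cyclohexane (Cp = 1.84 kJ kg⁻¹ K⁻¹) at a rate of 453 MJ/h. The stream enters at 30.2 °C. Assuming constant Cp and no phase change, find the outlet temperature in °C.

Q = 453 MJ/h = 7550 kJ/min
ΔT = Q/(ṁ·Cp) = 7550/(221×1.84) = 18.567 K
T_out = 30.2 − 18.567 = 11.633 °C

T_out = 11.6 °C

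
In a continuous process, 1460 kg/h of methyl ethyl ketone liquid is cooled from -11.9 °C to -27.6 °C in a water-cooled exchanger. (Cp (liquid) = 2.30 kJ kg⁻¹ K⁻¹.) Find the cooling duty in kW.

Q_c = 14.6 kW

Q = ṁ·Cp·ΔT = 1460 × 2.30 × (-27.6 − -11.9) = -52721 kJ/h
Converting: 52721 / 3600 s = 14.645 kW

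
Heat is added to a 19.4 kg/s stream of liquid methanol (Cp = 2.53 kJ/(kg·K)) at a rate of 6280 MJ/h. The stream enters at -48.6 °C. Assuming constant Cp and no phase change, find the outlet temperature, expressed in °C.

Q = 6280 MJ/h = 1744.4 kJ/s
ΔT = Q/(ṁ·Cp) = 1744.4/(19.4×2.53) = 35.541 K
T_out = -48.6 + 35.541 = -13.059 °C

T_out = -13.1 °C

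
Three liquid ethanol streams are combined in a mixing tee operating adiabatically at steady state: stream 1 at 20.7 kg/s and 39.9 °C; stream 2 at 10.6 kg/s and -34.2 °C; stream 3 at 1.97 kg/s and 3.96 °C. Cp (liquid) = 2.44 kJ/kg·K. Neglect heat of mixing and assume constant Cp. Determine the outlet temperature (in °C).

Adiabatic, steady state ⇒ Σ ṁᵢCp,ᵢ(T_out − Tᵢ) = 0
T_out = Σ ṁᵢCp,ᵢTᵢ / Σ ṁᵢCp,ᵢ
      = 1149.8 / 81.179 = 14.163 °C

T_out = 14.2 °C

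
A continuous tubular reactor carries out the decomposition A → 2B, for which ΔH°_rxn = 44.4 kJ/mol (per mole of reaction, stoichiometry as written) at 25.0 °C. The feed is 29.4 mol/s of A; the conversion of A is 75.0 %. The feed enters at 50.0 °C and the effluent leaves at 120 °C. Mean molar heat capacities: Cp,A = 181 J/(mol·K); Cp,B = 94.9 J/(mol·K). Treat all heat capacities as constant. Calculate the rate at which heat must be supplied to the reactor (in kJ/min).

Extent of reaction ξ = 0.750 × 29.4 = 22.05 mol/s
Reaction term: ξ·ΔH°_rxn = 22.05 × 44.4 = 979.02 kJ/s
Sensible, feed 50.0→25 °C: -133.03 kJ/s
Outlet flows (mol/s): A 7.35, B 44.1
Sensible, products 25→120 °C: 523.97 kJ/s
Q = ΔH = 1370 kJ/s = 1370 kW
Heat supplied = 82197 kJ/min

Q_in = 82200 kJ/min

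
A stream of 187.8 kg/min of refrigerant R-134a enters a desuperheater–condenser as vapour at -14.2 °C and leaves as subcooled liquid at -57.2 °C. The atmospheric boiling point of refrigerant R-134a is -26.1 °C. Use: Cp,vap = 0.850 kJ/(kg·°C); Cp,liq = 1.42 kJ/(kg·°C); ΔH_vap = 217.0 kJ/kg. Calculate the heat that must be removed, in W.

Q_c = 849000 W

vapour -14.2→-26.1 °C: -10.115 kJ/kg
condensation at -26.1 °C: -217 kJ/kg
liquid -26.1→-57.2 °C: -44.162 kJ/kg
Δh = -10.115 + -217 + -44.162 = -271.28 kJ/kg
Q = ṁ·Δh = 187.8 kg/min × -271.28 kJ/kg = -50946 kJ/min
|Q| = 849.1 kW = 849100 W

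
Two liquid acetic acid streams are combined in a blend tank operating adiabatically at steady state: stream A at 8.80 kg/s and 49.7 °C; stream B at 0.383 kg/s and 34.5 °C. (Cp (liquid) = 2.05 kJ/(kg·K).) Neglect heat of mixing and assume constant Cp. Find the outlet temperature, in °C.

T_out = 49.1 °C

No heat crosses the boundary, so H_out = H_in.
T_out = Σ ṁᵢCp,ᵢTᵢ / Σ ṁᵢCp,ᵢ
      = 923.68 / 18.825 = 49.066 °C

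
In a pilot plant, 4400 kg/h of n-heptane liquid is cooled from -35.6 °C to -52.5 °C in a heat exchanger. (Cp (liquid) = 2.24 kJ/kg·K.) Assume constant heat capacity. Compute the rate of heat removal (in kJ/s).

Q = ṁ·Cp·ΔT = 4400 × 2.24 × (-52.5 − -35.6) = -166570 kJ/h
Converting: 166570 / 3600 s = 46.268 kW

Q_c = 46.3 kJ/s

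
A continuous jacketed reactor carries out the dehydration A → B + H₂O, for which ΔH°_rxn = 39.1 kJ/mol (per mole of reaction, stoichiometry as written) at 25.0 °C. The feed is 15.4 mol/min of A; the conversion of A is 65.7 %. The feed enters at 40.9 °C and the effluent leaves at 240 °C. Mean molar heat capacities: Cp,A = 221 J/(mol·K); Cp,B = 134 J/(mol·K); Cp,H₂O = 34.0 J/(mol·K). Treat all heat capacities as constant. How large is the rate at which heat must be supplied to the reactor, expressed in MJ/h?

Extent of reaction ξ = 0.657 × 15.4 = 10.118 mol/min
Reaction term: ξ·ΔH°_rxn = 10.118 × 39.1 = 395.61 kJ/min
Sensible, feed 40.9→25 °C: -54.114 kJ/min
Outlet flows (mol/min): A 5.2822, B 10.118, H₂O 10.118
Sensible, products 25→240 °C: 616.44 kJ/min
Q = ΔH = 957.93 kJ/min = 15.966 kW
Heat supplied = 57.476 MJ/h

Q_in = 57.5 MJ/h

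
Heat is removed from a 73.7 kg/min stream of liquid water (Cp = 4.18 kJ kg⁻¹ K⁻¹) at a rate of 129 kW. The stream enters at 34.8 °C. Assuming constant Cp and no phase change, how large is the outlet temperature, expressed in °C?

T_out = 9.68 °C

Q = 129 kW = 7740 kJ/min
ΔT = Q/(ṁ·Cp) = 7740/(73.7×4.18) = 25.124 K
T_out = 34.8 − 25.124 = 9.6755 °C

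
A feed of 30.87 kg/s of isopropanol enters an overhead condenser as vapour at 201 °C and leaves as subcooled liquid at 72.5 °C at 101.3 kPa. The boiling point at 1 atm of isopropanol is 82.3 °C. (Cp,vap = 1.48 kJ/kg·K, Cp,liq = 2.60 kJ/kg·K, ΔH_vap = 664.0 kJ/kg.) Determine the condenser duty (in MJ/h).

Q_c = 96100 MJ/h

vapour 201→82.3 °C: -175.68 kJ/kg
condensation at 82.3 °C: -664 kJ/kg
liquid 82.3→72.5 °C: -25.48 kJ/kg
Δh = -175.68 + -664 + -25.48 = -865.16 kJ/kg
Q = ṁ·Δh = 30.87 kg/s × -865.16 kJ/kg = -26707 kJ/s
|Q| = 26707 kW = 96147 MJ/h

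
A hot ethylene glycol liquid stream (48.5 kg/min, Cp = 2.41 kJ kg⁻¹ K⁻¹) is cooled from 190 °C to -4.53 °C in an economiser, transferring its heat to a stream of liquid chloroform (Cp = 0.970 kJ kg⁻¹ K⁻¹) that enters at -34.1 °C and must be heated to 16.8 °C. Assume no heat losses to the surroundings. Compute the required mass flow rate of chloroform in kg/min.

Heat released by hot stream: Q = 48.5 × 2.41 × (190 − -4.53) = 22738 kJ/min
Energy balance on cold side (adiabatic exchanger): Q = ṁ_c·Cp_c·(T_c,out − T_c,in)
ṁ_c = 22738 / [0.970 × (16.8 − -34.1)] = 460.53 kg/min

ṁ_c = 461 kg/min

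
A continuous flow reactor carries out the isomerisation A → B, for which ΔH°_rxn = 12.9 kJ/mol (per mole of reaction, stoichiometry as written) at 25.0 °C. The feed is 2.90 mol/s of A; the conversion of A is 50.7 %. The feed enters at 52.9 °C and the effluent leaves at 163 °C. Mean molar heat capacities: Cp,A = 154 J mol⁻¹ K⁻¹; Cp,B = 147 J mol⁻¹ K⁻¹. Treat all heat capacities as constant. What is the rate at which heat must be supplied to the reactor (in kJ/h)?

Extent of reaction ξ = 0.507 × 2.90 = 1.4703 mol/s
Reaction term: ξ·ΔH°_rxn = 1.4703 × 12.9 = 18.967 kJ/s
Sensible, feed 52.9→25 °C: -12.46 kJ/s
Outlet flows (mol/s): A 1.4297, B 1.4703
Sensible, products 25→163 °C: 60.21 kJ/s
Q = ΔH = 66.717 kJ/s = 66.717 kW
Heat supplied = 240180 kJ/h

Q_in = 240000 kJ/h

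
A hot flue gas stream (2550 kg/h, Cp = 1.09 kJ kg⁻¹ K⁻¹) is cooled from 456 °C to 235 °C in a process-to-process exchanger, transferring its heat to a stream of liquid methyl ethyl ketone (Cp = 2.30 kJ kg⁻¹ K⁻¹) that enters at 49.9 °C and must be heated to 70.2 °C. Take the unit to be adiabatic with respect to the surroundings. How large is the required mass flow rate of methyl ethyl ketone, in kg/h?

Heat released by hot stream: Q = 2550 × 1.09 × (456 − 235) = 614270 kJ/h
Energy balance on cold side (adiabatic exchanger): Q = ṁ_c·Cp_c·(T_c,out − T_c,in)
ṁ_c = 614270 / [2.30 × (70.2 − 49.9)] = 13156 kg/h

ṁ_c = 13200 kg/h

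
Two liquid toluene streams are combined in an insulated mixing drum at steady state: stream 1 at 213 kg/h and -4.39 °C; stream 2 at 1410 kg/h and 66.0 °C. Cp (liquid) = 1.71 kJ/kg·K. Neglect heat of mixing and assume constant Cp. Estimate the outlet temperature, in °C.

T_out = 56.8 °C

Energy balance with Q = 0: Σ ṁᵢCp,ᵢ(T_out − Tᵢ) = 0
T_out = Σ ṁᵢCp,ᵢTᵢ / Σ ṁᵢCp,ᵢ
      = 157530 / 2775.3 = 56.762 °C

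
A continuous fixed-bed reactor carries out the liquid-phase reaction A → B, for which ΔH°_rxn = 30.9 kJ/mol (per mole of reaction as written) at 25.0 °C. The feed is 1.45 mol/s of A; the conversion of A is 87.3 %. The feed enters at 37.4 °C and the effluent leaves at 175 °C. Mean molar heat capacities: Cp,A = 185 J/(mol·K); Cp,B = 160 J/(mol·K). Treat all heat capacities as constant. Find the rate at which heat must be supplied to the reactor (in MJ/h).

Extent of reaction ξ = 0.873 × 1.45 = 1.2658 mol/s
Reaction term: ξ·ΔH°_rxn = 1.2658 × 30.9 = 39.115 kJ/s
Sensible, feed 37.4→25 °C: -3.3263 kJ/s
Outlet flows (mol/s): A 0.18415, B 1.2658
Sensible, products 25→175 °C: 35.491 kJ/s
Q = ΔH = 71.279 kJ/s = 71.279 kW
Heat supplied = 256.6 MJ/h

Q_in = 257 MJ/h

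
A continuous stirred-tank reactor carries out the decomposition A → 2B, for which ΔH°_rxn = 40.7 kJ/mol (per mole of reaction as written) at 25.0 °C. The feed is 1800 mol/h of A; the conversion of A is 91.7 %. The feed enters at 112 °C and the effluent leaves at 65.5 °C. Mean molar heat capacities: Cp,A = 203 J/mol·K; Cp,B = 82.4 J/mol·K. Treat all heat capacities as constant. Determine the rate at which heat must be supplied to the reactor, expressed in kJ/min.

Extent of reaction ξ = 0.917 × 1800 = 1650.6 mol/h
Reaction term: ξ·ΔH°_rxn = 1650.6 × 40.7 = 67179 kJ/h
Sensible, feed 112→25 °C: -31790 kJ/h
Outlet flows (mol/h): A 149.4, B 3301.2
Sensible, products 25→65.5 °C: 12245 kJ/h
Q = ΔH = 47635 kJ/h = 13.232 kW
Heat supplied = 793.91 kJ/min

Q_in = 794 kJ/min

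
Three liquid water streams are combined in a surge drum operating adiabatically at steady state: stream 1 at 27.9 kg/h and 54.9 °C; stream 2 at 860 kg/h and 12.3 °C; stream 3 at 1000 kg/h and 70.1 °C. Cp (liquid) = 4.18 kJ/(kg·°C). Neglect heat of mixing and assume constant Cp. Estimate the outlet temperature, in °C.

T_out = 43.5 °C

Energy balance with Q = 0: Σ ṁᵢCp,ᵢ(T_out − Tᵢ) = 0
Σ ṁᵢCp,ᵢTᵢ = 27.9×4.18×54.9 + 860×4.18×12.3 + 1000×4.18×70.1 = 343640
Σ ṁᵢCp,ᵢ = 27.9×4.18 + 860×4.18 + 1000×4.18 = 7891.4
T_out = 343640 / 7891.4 = 43.546 °C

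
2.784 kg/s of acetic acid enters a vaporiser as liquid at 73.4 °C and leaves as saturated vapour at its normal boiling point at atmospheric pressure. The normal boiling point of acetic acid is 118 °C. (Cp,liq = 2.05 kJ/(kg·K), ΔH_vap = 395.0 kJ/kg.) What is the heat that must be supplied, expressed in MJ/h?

Q = 4880 MJ/h

liquid 73.4→118 °C: 91.43 kJ/kg
vaporisation at 118 °C: 395 kJ/kg
Δh = 91.43 + 395 = 486.43 kJ/kg
Q = ṁ·Δh = 2.784 kg/s × 486.43 kJ/kg = 1354.2 kJ/s
|Q| = 1354.2 kW = 4875.2 MJ/h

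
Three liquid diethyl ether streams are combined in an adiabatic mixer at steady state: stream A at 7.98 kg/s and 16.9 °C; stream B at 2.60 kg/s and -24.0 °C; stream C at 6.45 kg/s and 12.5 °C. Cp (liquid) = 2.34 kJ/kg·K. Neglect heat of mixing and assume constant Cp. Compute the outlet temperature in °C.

Energy balance with Q = 0: Σ ṁᵢCp,ᵢ(T_out − Tᵢ) = 0
T_out = Σ ṁᵢCp,ᵢTᵢ / Σ ṁᵢCp,ᵢ
      = 358.22 / 39.85 = 8.9893 °C

T_out = 8.99 °C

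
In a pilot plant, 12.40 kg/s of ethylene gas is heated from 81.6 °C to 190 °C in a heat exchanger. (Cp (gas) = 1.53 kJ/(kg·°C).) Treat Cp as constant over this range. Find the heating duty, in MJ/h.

Q = ṁ·Cp·ΔT = 12.40 × 1.53 × (190 − 81.6) = 2056.6 kJ/s
Heating duty = 7403.6 MJ/h

Q = 7400 MJ/h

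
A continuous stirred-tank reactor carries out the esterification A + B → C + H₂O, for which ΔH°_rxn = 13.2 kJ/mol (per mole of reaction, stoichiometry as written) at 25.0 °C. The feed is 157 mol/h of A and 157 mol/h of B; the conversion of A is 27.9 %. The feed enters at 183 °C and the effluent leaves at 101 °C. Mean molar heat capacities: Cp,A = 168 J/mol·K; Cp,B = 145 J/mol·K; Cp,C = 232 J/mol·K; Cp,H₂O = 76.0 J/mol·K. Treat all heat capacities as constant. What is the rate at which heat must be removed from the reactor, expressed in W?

Q_out = 963 W

Extent of reaction ξ = 0.279 × 157 = 43.803 mol/h
Reaction term: ξ·ΔH°_rxn = 43.803 × 13.2 = 578.2 kJ/h
Sensible, feed 183→25 °C: -7764.3 kJ/h
Outlet flows (mol/h): A 113.2, B 113.2, C 43.803, H₂O 43.803
Sensible, products 25→101 °C: 3718.1 kJ/h
Q = ΔH = -3468 kJ/h = -0.96334 kW
Heat removed = 963.34 W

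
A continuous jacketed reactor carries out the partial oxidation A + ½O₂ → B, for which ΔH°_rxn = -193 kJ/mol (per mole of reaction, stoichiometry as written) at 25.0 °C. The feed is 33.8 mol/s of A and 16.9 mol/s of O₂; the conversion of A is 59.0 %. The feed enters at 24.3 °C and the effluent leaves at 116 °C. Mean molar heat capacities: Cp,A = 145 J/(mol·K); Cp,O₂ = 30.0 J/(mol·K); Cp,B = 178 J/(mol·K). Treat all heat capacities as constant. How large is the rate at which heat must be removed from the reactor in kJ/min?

Extent of reaction ξ = 0.590 × 33.8 = 19.942 mol/s
Reaction term: ξ·ΔH°_rxn = 19.942 × -193 = -3848.8 kJ/s
Sensible, feed 24.3→25 °C: 3.7856 kJ/s
Outlet flows (mol/s): A 13.858, O₂ 6.929, B 19.942
Sensible, products 25→116 °C: 524.79 kJ/s
Q = ΔH = -3320.2 kJ/s = -3320.2 kW
Heat removed = 199210 kJ/min

Q_out = 199000 kJ/min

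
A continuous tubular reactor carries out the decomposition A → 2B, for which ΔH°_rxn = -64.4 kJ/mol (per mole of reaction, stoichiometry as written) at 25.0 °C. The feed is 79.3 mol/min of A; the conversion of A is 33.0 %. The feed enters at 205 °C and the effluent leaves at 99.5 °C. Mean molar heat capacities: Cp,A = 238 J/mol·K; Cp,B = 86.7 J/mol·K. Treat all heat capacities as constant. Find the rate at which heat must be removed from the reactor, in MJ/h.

Extent of reaction ξ = 0.330 × 79.3 = 26.169 mol/min
Reaction term: ξ·ΔH°_rxn = 26.169 × -64.4 = -1685.3 kJ/min
Sensible, feed 205→25 °C: -3397.2 kJ/min
Outlet flows (mol/min): A 53.131, B 52.338
Sensible, products 25→99.5 °C: 1280.1 kJ/min
Q = ΔH = -3802.4 kJ/min = -63.373 kW
Heat removed = 228.14 MJ/h

Q_out = 228 MJ/h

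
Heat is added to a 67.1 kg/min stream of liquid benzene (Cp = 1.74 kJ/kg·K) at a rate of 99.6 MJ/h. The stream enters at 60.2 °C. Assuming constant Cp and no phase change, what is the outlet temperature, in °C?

Q = 99.6 MJ/h = 1660 kJ/min
ΔT = Q/(ṁ·Cp) = 1660/(67.1×1.74) = 14.218 K
T_out = 60.2 + 14.218 = 74.418 °C

T_out = 74.4 °C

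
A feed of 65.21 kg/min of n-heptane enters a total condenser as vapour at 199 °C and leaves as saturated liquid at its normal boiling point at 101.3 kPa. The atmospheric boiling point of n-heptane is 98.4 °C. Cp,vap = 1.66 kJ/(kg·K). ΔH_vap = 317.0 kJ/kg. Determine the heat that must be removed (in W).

vapour 199→98.4 °C: -167 kJ/kg
condensation at 98.4 °C: -317 kJ/kg
Δh = -167 + -317 = -484 kJ/kg
Q = ṁ·Δh = 65.21 kg/min × -484 kJ/kg = -31561 kJ/min
|Q| = 526.02 kW = 526020 W

Q_c = 526000 W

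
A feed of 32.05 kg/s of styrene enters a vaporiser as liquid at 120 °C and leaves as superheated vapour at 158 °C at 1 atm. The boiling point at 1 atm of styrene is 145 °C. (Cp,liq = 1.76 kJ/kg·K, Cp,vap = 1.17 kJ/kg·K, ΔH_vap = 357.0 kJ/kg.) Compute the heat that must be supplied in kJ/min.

Q = 800000 kJ/min

liquid 120→145 °C: 44 kJ/kg
vaporisation at 145 °C: 357 kJ/kg
vapour 145→158 °C: 15.21 kJ/kg
Δh = 44 + 357 + 15.21 = 416.21 kJ/kg
Q = ṁ·Δh = 32.05 kg/s × 416.21 kJ/kg = 13340 kJ/s
|Q| = 13340 kW = 800370 kJ/min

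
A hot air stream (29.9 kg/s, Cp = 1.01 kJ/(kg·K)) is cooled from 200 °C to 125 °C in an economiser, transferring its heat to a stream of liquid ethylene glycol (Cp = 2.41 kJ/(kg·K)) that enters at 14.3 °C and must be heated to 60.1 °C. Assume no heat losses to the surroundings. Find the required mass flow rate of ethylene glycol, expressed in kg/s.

Heat released by hot stream: Q = 29.9 × 1.01 × (200 − 125) = 2264.9 kJ/s
Energy balance on cold side (adiabatic exchanger): Q = ṁ_c·Cp_c·(T_c,out − T_c,in)
ṁ_c = 2264.9 / [2.41 × (60.1 − 14.3)] = 20.52 kg/s

ṁ_c = 20.5 kg/s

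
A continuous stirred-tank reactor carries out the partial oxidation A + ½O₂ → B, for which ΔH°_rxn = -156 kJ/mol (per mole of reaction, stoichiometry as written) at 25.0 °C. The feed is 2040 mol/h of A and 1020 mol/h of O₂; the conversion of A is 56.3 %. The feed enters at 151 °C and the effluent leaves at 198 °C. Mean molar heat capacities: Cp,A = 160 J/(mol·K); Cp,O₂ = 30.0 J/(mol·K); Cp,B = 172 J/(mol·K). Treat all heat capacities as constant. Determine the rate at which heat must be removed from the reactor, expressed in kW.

Q_out = 45.3 kW

Extent of reaction ξ = 0.563 × 2040 = 1148.5 mol/h
Reaction term: ξ·ΔH°_rxn = 1148.5 × -156 = -179170 kJ/h
Sensible, feed 151→25 °C: -44982 kJ/h
Outlet flows (mol/h): A 891.48, O₂ 445.74, B 1148.5
Sensible, products 25→198 °C: 61165 kJ/h
Q = ΔH = -162990 kJ/h = -45.274 kW
Heat removed = 45.274 kW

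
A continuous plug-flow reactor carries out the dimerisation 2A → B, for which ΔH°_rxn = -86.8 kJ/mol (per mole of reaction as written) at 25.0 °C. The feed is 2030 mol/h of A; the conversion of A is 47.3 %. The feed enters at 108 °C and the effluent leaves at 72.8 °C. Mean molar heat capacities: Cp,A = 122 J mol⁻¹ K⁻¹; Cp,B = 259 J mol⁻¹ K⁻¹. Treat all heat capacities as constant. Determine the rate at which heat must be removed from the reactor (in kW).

Q_out = 13.9 kW

Extent of reaction ξ = 0.473 × 2030 / 2 = 480.09 mol/h
Reaction term: ξ·ΔH°_rxn = 480.09 × -86.8 = -41672 kJ/h
Sensible, feed 108→25 °C: -20556 kJ/h
Outlet flows (mol/h): A 1069.8, B 480.09
Sensible, products 25→72.8 °C: 12182 kJ/h
Q = ΔH = -50046 kJ/h = -13.902 kW
Heat removed = 13.902 kW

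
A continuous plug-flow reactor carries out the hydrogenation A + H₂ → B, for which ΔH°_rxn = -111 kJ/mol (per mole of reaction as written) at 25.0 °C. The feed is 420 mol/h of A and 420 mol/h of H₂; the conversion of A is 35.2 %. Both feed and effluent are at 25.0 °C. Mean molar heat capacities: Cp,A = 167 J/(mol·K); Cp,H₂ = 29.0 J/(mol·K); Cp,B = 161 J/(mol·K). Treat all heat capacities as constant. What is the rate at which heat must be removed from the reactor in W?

Q_out = 4560 W

Extent of reaction ξ = 0.352 × 420 = 147.84 mol/h
Reaction term: ξ·ΔH°_rxn = 147.84 × -111 = -16410 kJ/h
Q = ΔH = -16410 kJ/h = -4.5584 kW
Heat removed = 4558.4 W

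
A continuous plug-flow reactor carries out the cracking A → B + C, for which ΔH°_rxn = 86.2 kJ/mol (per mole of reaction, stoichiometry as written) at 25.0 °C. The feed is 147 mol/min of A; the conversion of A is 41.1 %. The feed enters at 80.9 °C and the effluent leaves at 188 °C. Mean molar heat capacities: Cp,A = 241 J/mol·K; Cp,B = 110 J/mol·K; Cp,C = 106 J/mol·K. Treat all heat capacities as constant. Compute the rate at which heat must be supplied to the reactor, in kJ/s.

Extent of reaction ξ = 0.411 × 147 = 60.417 mol/min
Reaction term: ξ·ΔH°_rxn = 60.417 × 86.2 = 5207.9 kJ/min
Sensible, feed 80.9→25 °C: -1980.4 kJ/min
Outlet flows (mol/min): A 86.583, B 60.417, C 60.417
Sensible, products 25→188 °C: 5528.4 kJ/min
Q = ΔH = 8756 kJ/min = 145.93 kW
Heat supplied = 145.93 kJ/s

Q_in = 146 kJ/s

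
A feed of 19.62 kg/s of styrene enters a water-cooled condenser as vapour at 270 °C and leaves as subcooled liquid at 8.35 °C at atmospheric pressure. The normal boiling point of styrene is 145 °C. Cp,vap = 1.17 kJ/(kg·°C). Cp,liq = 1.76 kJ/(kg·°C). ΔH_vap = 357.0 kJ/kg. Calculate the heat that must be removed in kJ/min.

vapour 270→145 °C: -146.25 kJ/kg
condensation at 145 °C: -357 kJ/kg
liquid 145→8.35 °C: -240.5 kJ/kg
Δh = -146.25 + -357 + -240.5 = -743.75 kJ/kg
Q = ṁ·Δh = 19.62 kg/s × -743.75 kJ/kg = -14592 kJ/s
|Q| = 14592 kW = 875550 kJ/min

Q_c = 876000 kJ/min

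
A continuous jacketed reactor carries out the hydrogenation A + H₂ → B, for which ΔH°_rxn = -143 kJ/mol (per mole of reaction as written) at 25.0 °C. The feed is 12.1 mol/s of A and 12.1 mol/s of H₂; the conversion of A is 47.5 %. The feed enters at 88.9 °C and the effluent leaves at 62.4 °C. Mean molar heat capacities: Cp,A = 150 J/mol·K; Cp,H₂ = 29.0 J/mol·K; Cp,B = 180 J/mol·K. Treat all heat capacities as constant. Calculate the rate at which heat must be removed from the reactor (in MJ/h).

Extent of reaction ξ = 0.475 × 12.1 = 5.7475 mol/s
Reaction term: ξ·ΔH°_rxn = 5.7475 × -143 = -821.89 kJ/s
Sensible, feed 88.9→25 °C: -138.4 kJ/s
Outlet flows (mol/s): A 6.3525, H₂ 6.3525, B 5.7475
Sensible, products 25→62.4 °C: 81.22 kJ/s
Q = ΔH = -879.07 kJ/s = -879.07 kW
Heat removed = 3164.7 MJ/h

Q_out = 3160 MJ/h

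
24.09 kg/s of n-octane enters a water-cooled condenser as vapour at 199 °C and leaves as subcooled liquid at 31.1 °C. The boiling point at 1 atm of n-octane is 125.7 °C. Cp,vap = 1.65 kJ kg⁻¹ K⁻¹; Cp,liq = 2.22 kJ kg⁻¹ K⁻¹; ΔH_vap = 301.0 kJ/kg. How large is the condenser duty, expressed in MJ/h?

vapour 199→125.7 °C: -120.94 kJ/kg
condensation at 125.7 °C: -301 kJ/kg
liquid 125.7→31.1 °C: -210.01 kJ/kg
Δh = -120.94 + -301 + -210.01 = -631.96 kJ/kg
Q = ṁ·Δh = 24.09 kg/s × -631.96 kJ/kg = -15224 kJ/s
|Q| = 15224 kW = 54806 MJ/h

Q_c = 54800 MJ/h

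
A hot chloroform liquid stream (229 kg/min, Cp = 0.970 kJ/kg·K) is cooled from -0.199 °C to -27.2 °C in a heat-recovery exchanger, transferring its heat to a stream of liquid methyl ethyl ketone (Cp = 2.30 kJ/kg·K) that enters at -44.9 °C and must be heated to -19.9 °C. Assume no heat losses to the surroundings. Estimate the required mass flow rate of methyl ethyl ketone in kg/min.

ṁ_c = 104 kg/min

Heat released by hot stream: Q = 229 × 0.970 × (-0.199 − -27.2) = 5997.7 kJ/min
Energy balance on cold side (adiabatic exchanger): Q = ṁ_c·Cp_c·(T_c,out − T_c,in)
ṁ_c = 5997.7 / [2.30 × (-19.9 − -44.9)] = 104.31 kg/min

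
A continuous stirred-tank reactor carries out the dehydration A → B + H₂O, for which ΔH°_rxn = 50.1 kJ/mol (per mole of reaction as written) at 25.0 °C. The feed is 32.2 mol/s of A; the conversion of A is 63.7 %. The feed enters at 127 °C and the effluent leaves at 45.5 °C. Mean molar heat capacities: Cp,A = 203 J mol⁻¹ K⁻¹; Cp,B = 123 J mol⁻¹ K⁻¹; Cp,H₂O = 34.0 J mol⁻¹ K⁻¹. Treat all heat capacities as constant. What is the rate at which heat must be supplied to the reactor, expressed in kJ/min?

Extent of reaction ξ = 0.637 × 32.2 = 20.511 mol/s
Reaction term: ξ·ΔH°_rxn = 20.511 × 50.1 = 1027.6 kJ/s
Sensible, feed 127→25 °C: -666.73 kJ/s
Outlet flows (mol/s): A 11.689, B 20.511, H₂O 20.511
Sensible, products 25→45.5 °C: 114.66 kJ/s
Q = ΔH = 475.55 kJ/s = 475.55 kW
Heat supplied = 28533 kJ/min

Q_in = 28500 kJ/min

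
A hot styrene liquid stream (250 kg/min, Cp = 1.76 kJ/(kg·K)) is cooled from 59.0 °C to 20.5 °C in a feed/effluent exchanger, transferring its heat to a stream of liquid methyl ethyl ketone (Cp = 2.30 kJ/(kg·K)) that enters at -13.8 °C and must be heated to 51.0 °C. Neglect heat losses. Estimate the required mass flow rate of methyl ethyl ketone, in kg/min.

Heat released by hot stream: Q = 250 × 1.76 × (59.0 − 20.5) = 16940 kJ/min
Energy balance on cold side (adiabatic exchanger): Q = ṁ_c·Cp_c·(T_c,out − T_c,in)
ṁ_c = 16940 / [2.30 × (51.0 − -13.8)] = 113.66 kg/min

ṁ_c = 114 kg/min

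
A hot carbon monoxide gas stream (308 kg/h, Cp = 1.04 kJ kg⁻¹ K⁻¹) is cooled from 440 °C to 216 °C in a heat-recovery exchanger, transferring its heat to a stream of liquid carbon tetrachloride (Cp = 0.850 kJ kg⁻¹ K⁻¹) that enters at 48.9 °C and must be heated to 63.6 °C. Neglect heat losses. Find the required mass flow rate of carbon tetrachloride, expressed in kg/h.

ṁ_c = 5740 kg/h

Heat released by hot stream: Q = 308 × 1.04 × (440 − 216) = 71752 kJ/h
Energy balance on cold side (adiabatic exchanger): Q = ṁ_c·Cp_c·(T_c,out − T_c,in)
ṁ_c = 71752 / [0.850 × (63.6 − 48.9)] = 5742.4 kg/h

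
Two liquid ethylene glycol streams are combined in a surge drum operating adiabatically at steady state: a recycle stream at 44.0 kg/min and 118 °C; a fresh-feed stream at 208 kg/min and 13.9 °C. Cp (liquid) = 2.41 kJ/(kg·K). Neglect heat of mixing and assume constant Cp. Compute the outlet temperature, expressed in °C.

T_out = 32.1 °C

Energy balance with Q = 0: Σ ṁᵢCp,ᵢ(T_out − Tᵢ) = 0
T_out = Σ ṁᵢCp,ᵢTᵢ / Σ ṁᵢCp,ᵢ
      = 19481 / 607.32 = 32.076 °C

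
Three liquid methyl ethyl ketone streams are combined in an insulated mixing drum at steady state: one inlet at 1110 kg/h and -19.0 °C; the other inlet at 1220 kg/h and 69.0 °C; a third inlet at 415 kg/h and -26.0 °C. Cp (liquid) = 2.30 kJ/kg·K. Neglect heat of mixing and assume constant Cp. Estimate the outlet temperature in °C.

T_out = 19.1 °C

Adiabatic, steady state ⇒ Σ ṁᵢCp,ᵢ(T_out − Tᵢ) = 0
T_out = Σ ṁᵢCp,ᵢTᵢ / Σ ṁᵢCp,ᵢ
      = 120290 / 6313.5 = 19.053 °C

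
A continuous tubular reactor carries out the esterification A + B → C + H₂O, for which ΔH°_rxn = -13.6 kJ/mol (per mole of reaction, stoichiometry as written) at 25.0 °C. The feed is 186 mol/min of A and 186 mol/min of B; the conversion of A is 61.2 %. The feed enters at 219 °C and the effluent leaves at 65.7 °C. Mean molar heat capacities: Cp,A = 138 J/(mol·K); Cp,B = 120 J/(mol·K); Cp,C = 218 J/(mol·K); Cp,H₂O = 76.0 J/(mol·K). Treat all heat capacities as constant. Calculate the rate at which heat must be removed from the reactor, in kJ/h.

Extent of reaction ξ = 0.612 × 186 = 113.83 mol/min
Reaction term: ξ·ΔH°_rxn = 113.83 × -13.6 = -1548.1 kJ/min
Sensible, feed 219→25 °C: -9309.7 kJ/min
Outlet flows (mol/min): A 72.168, B 72.168, C 113.83, H₂O 113.83
Sensible, products 25→65.7 °C: 2119.9 kJ/min
Q = ΔH = -8737.9 kJ/min = -145.63 kW
Heat removed = 524270 kJ/h

Q_out = 524000 kJ/h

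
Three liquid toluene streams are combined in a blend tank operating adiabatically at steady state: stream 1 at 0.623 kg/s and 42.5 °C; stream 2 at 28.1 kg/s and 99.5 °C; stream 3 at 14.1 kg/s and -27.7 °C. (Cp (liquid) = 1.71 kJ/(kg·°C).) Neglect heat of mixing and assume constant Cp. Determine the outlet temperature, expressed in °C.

Energy balance with Q = 0: Σ ṁᵢCp,ᵢ(T_out − Tᵢ) = 0
T_out = Σ ṁᵢCp,ᵢTᵢ / Σ ṁᵢCp,ᵢ
      = 4158.5 / 73.227 = 56.789 °C

T_out = 56.8 °C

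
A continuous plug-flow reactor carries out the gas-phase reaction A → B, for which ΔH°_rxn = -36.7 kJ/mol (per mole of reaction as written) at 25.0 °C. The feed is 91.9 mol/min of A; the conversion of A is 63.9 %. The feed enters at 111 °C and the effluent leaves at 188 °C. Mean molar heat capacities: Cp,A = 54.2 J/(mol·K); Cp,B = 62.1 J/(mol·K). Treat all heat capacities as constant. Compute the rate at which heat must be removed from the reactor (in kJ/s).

Q_out = 28.3 kJ/s

Extent of reaction ξ = 0.639 × 91.9 = 58.724 mol/min
Reaction term: ξ·ΔH°_rxn = 58.724 × -36.7 = -2155.2 kJ/min
Sensible, feed 111→25 °C: -428.36 kJ/min
Outlet flows (mol/min): A 33.176, B 58.724
Sensible, products 25→188 °C: 887.52 kJ/min
Q = ΔH = -1696 kJ/min = -28.267 kW
Heat removed = 28.267 kJ/s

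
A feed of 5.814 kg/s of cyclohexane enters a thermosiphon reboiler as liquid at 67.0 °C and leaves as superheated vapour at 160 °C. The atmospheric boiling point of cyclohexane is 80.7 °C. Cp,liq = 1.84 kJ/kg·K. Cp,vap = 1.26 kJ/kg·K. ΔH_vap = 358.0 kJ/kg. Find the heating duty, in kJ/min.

Q = 169000 kJ/min

liquid 67.0→80.7 °C: 25.208 kJ/kg
vaporisation at 80.7 °C: 358 kJ/kg
vapour 80.7→160 °C: 99.918 kJ/kg
Δh = 25.208 + 358 + 99.918 = 483.13 kJ/kg
Q = ṁ·Δh = 5.814 kg/s × 483.13 kJ/kg = 2808.9 kJ/s
|Q| = 2808.9 kW = 168530 kJ/min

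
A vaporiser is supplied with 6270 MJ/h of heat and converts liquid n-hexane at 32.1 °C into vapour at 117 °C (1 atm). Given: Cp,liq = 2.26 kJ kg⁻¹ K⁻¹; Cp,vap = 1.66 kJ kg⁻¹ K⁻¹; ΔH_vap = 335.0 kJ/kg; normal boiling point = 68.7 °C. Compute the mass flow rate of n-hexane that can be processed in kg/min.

ṁ = 210 kg/min

Δh = 2.26×(68.7−32.1) + 335.0 + 1.66×(117−68.7) = 497.89 kJ/kg
Q = 6270 MJ/h = 1741.7 kJ/s = 104500 kJ/min
ṁ = Q/Δh = 104500 / 497.89 = 209.88 kg/min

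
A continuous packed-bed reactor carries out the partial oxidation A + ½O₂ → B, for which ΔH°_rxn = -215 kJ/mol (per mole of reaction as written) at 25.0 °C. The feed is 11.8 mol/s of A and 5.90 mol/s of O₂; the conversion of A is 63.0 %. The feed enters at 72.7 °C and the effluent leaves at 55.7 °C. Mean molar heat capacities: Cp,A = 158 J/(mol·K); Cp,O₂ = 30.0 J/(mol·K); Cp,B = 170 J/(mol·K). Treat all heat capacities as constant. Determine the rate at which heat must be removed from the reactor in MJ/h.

Q_out = 5880 MJ/h

Extent of reaction ξ = 0.630 × 11.8 = 7.434 mol/s
Reaction term: ξ·ΔH°_rxn = 7.434 × -215 = -1598.3 kJ/s
Sensible, feed 72.7→25 °C: -97.375 kJ/s
Outlet flows (mol/s): A 4.366, O₂ 2.183, B 7.434
Sensible, products 25→55.7 °C: 61.986 kJ/s
Q = ΔH = -1633.7 kJ/s = -1633.7 kW
Heat removed = 5881.3 MJ/h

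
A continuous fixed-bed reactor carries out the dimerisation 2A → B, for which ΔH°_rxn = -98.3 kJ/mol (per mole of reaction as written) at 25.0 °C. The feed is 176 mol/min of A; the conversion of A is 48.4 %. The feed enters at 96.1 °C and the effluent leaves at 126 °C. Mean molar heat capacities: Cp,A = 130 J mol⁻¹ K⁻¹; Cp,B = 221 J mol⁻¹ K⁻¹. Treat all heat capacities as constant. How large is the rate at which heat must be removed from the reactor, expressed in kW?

Extent of reaction ξ = 0.484 × 176 / 2 = 42.592 mol/min
Reaction term: ξ·ΔH°_rxn = 42.592 × -98.3 = -4186.8 kJ/min
Sensible, feed 96.1→25 °C: -1626.8 kJ/min
Outlet flows (mol/min): A 90.816, B 42.592
Sensible, products 25→126 °C: 2143.1 kJ/min
Q = ΔH = -3670.5 kJ/min = -61.174 kW
Heat removed = 61.174 kW

Q_out = 61.2 kW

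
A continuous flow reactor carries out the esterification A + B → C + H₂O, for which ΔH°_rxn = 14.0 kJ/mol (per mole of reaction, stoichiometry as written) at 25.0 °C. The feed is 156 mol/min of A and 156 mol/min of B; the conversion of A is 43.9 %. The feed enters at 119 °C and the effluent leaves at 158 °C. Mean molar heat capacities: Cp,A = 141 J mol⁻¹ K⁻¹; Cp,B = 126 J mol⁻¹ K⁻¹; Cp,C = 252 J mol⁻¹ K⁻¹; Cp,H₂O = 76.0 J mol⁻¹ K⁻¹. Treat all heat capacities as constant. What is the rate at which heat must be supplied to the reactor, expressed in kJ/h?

Q_in = 188000 kJ/h

Extent of reaction ξ = 0.439 × 156 = 68.484 mol/min
Reaction term: ξ·ΔH°_rxn = 68.484 × 14.0 = 958.78 kJ/min
Sensible, feed 119→25 °C: -3915.3 kJ/min
Outlet flows (mol/min): A 87.516, B 87.516, C 68.484, H₂O 68.484
Sensible, products 25→158 °C: 6095.3 kJ/min
Q = ΔH = 3138.8 kJ/min = 52.314 kW
Heat supplied = 188330 kJ/h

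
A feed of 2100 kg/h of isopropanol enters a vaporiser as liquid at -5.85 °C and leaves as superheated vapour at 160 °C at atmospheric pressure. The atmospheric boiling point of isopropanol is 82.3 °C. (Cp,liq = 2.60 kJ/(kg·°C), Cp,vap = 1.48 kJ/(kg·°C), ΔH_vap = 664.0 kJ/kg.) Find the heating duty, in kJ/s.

Q = 588 kJ/s

liquid -5.85→82.3 °C: 229.19 kJ/kg
vaporisation at 82.3 °C: 664 kJ/kg
vapour 82.3→160 °C: 115 kJ/kg
Δh = 229.19 + 664 + 115 = 1008.2 kJ/kg
Q = ṁ·Δh = 2100 kg/h × 1008.2 kJ/kg = 2.1172e+06 kJ/h
|Q| = 588.11 kW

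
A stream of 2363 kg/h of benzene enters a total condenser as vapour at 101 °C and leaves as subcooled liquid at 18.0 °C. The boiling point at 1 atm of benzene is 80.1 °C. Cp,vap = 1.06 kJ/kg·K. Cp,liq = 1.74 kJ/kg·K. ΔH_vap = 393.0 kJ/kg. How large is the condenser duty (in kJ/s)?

vapour 101→80.1 °C: -22.154 kJ/kg
condensation at 80.1 °C: -393 kJ/kg
liquid 80.1→18.0 °C: -108.05 kJ/kg
Δh = -22.154 + -393 + -108.05 = -523.21 kJ/kg
Q = ṁ·Δh = 2363 kg/h × -523.21 kJ/kg = -1.2363e+06 kJ/h
|Q| = 343.43 kW

Q_c = 343 kJ/s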